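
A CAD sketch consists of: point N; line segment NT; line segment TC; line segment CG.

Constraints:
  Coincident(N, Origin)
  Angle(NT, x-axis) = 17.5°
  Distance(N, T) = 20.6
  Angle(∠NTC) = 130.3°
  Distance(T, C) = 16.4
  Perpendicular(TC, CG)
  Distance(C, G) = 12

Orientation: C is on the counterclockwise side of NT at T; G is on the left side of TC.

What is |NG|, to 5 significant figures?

29.955

N is at the origin; NT runs at 17.5° with length 20.6, so T = 20.6·(cos 17.5°, sin 17.5°) = (19.647, 6.1945). ∠NTC = 130.3°, so TC runs at 17.5° + (180° − 130.3°) = 67.200° from the x-axis; with |TC| = 16.4, C = T + 16.4·(cos 67.200°, sin 67.200°) = (26.002, 21.313). The perpendicularity gives CG at right angles to TC; with |CG| = 12.0 on the left of TC, G = C + 12.0·(-0.92186, 0.38752) = (14.939, 25.963). Then |NG| = |G − N| = 29.955.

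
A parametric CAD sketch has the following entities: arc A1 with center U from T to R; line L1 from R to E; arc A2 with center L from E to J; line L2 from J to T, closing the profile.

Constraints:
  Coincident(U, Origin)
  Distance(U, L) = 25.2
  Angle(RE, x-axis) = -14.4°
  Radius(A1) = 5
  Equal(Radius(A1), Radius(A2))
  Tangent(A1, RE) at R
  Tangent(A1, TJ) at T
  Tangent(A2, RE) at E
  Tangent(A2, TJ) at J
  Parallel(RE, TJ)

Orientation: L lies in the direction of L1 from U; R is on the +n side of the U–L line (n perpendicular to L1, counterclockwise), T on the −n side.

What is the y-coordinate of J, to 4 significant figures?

-11.11

Tangency of A1 to both parallel lines with radius 5.0 puts R and T at U ± 5.0·n: R = (1.243, 4.843), T = (-1.243, -4.843). Equal radii place E and J the same way about L: E = L + 5.0·n = (25.65, -1.424), J = L − 5.0·n = (23.16, -11.11). So J.y = -11.11.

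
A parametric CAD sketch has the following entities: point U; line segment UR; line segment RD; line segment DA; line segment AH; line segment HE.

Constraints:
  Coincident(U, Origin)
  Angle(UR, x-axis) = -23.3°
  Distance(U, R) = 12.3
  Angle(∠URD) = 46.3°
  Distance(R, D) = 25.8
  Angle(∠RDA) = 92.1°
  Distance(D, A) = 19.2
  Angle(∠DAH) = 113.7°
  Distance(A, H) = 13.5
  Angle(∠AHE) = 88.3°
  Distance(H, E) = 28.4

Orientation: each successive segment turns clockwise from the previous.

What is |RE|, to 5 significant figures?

2.8844

U is at the origin; UR runs at -23.3° with length 12.3, so R = (11.297, -4.8652). ∠URD = 46.3° gives RD at -157.00° from the x-axis; with |RD| = 25.8, D = (-12.452, -14.946). ∠RDA = 92.1° gives DA at 115.10° from the x-axis; with |DA| = 19.2, A = (-20.597, 2.4408). ∠DAH = 113.7° gives AH at 48.800° from the x-axis; with |AH| = 13.5, H = (-11.704, 12.598). ∠AHE = 88.3° gives HE at -42.900° from the x-axis; with |HE| = 28.4, E = (9.0998, -6.7340). Then |RE| = |E − R| = 2.8844.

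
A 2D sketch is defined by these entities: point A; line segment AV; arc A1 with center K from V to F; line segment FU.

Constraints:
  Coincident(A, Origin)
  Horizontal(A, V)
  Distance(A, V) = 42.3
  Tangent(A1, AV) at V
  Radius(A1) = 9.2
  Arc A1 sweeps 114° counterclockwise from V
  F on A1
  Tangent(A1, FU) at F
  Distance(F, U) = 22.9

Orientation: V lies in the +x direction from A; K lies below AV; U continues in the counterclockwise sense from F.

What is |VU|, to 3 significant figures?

33.9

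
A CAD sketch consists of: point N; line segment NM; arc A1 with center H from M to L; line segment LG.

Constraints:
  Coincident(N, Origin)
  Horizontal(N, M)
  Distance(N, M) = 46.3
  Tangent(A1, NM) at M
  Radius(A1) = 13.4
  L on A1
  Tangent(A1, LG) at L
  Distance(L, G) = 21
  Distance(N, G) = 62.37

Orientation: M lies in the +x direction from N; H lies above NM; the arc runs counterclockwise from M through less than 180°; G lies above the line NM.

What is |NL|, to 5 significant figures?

61.461

Checks: |HL| = 13.40 ✓; ∠(HL, LG) = 90.00° ✓; |LG| = 21.00 ✓; |NG| = 62.37 ✓.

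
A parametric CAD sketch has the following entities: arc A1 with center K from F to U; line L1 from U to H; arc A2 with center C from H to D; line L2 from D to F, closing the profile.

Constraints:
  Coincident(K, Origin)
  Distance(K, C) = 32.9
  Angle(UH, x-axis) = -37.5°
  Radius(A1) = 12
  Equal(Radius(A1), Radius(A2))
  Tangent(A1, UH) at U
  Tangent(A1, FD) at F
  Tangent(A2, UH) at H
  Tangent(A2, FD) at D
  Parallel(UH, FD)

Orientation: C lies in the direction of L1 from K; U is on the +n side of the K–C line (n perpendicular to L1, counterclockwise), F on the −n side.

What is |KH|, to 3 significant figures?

35.0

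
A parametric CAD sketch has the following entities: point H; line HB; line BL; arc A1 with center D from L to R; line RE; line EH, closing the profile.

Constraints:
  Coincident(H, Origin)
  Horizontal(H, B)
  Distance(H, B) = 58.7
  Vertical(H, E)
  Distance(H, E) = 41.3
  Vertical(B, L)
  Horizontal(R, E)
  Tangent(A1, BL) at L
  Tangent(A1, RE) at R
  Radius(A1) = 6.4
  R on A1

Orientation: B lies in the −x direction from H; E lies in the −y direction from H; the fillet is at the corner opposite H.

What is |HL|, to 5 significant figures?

68.291

H is at the origin; H and B share the same y with |HB| = 58.7 and B on the −x side, so B = (-58.700, 0.0000). HE is vertical with |HE| = 41.3 and E on the −y side, so E = (0.0000, -41.300). The virtual corner opposite H is at (-58.700, -41.300). A1 meets BL tangentially, so DL is at right angles to BL and the tangent condition forces DR to be normal to RE, with radius 6.4, so the center D sits 6.4 in from both sides at D = (-52.300, -34.900). That places the tangent points at L = (-58.700, -34.900) on BL and R = (-52.300, -41.300) on RE. Then |HL| = |L − H| = 68.291.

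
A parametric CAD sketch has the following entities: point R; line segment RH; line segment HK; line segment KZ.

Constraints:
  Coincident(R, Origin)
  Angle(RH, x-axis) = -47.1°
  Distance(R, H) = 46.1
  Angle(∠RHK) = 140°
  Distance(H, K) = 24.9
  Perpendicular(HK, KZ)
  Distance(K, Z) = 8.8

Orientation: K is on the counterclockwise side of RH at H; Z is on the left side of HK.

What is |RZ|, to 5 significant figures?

63.717

∠RHK = 140.0°, so HK runs at -47.1° + (180° − 140.0°) = -7.1000° from the x-axis; with |HK| = 24.9, K = H + 24.9·(cos -7.1000°, sin -7.1000°) = (56.090, -36.848). HK is perpendicular to KZ; with |KZ| = 8.8 on the left of HK, Z = K + 8.8·(0.12360, 0.99233) = (57.178, -28.115). Then |RZ| = |Z − R| = 63.717.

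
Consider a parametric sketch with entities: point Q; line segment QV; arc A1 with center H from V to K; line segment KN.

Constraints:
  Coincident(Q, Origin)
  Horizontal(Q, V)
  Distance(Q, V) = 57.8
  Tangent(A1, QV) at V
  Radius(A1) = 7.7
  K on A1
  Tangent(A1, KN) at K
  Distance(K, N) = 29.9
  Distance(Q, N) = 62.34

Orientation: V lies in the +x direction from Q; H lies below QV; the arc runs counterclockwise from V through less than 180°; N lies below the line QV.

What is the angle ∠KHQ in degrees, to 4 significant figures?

6.987°

Checks: |HK| = 7.700 ✓; ∠(HK, KN) = 90.00° ✓; |KN| = 29.90 ✓; |QN| = 62.34 ✓.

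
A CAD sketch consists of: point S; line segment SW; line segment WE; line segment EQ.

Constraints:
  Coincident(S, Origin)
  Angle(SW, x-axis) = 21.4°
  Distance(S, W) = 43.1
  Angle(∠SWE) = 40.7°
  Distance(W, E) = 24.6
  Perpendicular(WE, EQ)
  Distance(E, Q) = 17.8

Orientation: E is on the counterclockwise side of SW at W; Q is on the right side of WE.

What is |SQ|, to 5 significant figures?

46.610

∠SWE = 40.7°, so WE runs at 21.4° + (180° − 40.7°) = 160.70° from the x-axis; with |WE| = 24.6, E = W + 24.6·(cos 160.70°, sin 160.70°) = (16.911, 23.857). WE ⟂ EQ; with |EQ| = 17.8 on the right of WE, Q = E + 17.8·(0.33051, 0.94380) = (22.794, 40.657). Then |SQ| = |Q − S| = 46.610.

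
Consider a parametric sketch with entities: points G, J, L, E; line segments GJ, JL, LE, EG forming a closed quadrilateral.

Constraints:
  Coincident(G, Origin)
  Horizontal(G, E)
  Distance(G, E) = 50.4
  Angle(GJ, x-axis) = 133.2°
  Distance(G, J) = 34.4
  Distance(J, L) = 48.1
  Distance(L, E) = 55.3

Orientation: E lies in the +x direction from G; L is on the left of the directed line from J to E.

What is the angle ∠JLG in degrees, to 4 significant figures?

40.96°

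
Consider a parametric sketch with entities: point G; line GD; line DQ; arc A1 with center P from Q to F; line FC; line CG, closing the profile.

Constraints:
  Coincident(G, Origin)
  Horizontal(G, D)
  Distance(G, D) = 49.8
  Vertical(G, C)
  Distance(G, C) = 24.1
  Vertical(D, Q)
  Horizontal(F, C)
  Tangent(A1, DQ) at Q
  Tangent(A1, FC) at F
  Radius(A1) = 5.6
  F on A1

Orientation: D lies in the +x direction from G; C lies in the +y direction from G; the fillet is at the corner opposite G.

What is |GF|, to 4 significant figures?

50.34

The virtual corner opposite G is at (49.80, 24.10). The tangent condition forces PQ to be normal to DQ and since A1 is tangent to FC there, PF ⟂ FC, with radius 5.6, so the center P sits 5.6 in from both sides at P = (44.20, 18.50). That places the tangent points at Q = (49.80, 18.50) on DQ and F = (44.20, 24.10) on FC. Then |GF| = |F − G| = 50.34.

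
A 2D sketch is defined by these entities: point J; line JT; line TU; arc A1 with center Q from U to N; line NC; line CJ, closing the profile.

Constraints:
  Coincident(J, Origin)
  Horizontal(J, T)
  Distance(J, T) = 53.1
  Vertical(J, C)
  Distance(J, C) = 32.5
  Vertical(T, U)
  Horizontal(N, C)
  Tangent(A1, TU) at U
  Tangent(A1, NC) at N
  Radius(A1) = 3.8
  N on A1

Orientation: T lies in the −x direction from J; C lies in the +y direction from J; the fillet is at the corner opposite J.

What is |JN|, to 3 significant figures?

59.0

J is at the origin; J and T share the same y with |JT| = 53.1 and T on the −x side, so T = (-53.1, 0.00). J and C share the same x with |JC| = 32.5 and C on the +y side, so C = (0.00, 32.5). The virtual corner opposite J is at (-53.1, 32.5). Since A1 is tangent to TU there, QU ⟂ TU and tangency of A1 to NC means the radius QN is perpendicular to NC, with radius 3.8, so the center Q sits 3.8 in from both sides at Q = (-49.3, 28.7). That places the tangent points at U = (-53.1, 28.7) on TU and N = (-49.3, 32.5) on NC. Then |JN| = |N − J| = 59.0.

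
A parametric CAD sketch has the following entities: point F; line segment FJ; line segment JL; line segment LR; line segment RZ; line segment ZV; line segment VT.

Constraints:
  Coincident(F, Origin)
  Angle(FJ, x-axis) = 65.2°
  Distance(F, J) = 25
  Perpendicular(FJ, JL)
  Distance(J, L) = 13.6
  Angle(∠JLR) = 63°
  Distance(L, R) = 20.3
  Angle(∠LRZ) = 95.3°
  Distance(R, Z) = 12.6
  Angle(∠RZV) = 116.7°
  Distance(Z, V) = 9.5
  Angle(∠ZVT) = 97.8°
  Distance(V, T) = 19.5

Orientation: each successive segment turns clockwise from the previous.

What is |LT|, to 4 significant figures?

2.759

F is at the origin; FJ runs at 65.2° with length 25.0, so J = (10.49, 22.69). FJ ⟂ JL, so JL runs at -24.80°; with |JL| = 13.6, L = (22.83, 16.99). ∠JLR = 63.0° gives LR at -141.8° from the x-axis; with |LR| = 20.3, R = (6.879, 4.436). ∠LRZ = 95.3° gives RZ at 133.5° from the x-axis; with |RZ| = 12.6, Z = (-1.794, 13.58). ∠RZV = 116.7° gives ZV at 70.20° from the x-axis; with |ZV| = 9.5, V = (1.424, 22.51). ∠ZVT = 97.8° gives VT at -12.00° from the x-axis; with |VT| = 19.5, T = (20.50, 18.46). Then |LT| = |T − L| = 2.759.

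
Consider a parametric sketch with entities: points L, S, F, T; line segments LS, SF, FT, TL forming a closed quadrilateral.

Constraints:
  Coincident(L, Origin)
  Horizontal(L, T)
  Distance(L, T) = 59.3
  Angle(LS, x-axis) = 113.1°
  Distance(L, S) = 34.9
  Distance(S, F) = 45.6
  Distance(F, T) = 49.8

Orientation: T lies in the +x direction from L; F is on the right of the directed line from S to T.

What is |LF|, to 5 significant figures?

12.116

Checks: |SF| = 45.60 ✓; |FT| = 49.80 ✓.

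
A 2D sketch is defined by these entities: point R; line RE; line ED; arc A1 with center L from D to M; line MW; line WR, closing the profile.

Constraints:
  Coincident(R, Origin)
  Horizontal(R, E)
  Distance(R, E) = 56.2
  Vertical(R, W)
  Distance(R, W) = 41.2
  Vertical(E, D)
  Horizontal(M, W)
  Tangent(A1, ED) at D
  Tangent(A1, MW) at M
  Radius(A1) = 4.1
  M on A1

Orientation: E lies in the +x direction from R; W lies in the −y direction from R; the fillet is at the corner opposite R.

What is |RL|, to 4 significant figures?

63.96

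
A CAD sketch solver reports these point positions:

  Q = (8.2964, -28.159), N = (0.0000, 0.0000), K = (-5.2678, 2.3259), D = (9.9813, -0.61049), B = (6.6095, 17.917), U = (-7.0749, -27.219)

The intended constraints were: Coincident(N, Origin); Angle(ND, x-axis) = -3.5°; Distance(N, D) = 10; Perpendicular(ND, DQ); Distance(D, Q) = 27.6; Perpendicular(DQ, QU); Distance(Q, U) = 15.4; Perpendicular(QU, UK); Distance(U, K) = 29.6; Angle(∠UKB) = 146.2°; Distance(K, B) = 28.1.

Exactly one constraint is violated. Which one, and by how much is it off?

Distance(K, B) = 28.1 — off by 8.50.

N = (0.00, 0.00) ✓; ND at -3.500° ✓; |ND| = 10.00 ✓; ∠(ND, DQ) = 90.00° ✓; |DQ| = 27.60 ✓; ∠(DQ, QU) = 90.00° ✓; |QU| = 15.40 ✓; ∠(QU, UK) = 90.00° ✓; |UK| = 29.60 ✓; ∠UKB = 146.2° ✓; |KB| = 19.60 ✗.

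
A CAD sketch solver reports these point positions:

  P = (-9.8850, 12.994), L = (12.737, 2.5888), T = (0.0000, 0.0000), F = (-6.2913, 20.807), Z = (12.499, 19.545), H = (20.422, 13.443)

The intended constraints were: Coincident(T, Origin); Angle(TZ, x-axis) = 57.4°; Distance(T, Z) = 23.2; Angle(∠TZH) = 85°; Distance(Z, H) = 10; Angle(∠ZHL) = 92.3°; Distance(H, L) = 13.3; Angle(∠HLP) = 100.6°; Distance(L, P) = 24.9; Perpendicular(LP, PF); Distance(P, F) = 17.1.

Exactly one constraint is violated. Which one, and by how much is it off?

Distance(P, F) = 17.1 — off by 8.50.

T = (0.00, 0.00) ✓; TZ at 57.40° ✓; |TZ| = 23.20 ✓; ∠TZH = 85.00° ✓; |ZH| = 10.00 ✓; ∠ZHL = 92.30° ✓; |HL| = 13.30 ✓; ∠HLP = 100.6° ✓; |LP| = 24.90 ✓; ∠(LP, PF) = 90.00° ✓; |PF| = 8.600 ✗.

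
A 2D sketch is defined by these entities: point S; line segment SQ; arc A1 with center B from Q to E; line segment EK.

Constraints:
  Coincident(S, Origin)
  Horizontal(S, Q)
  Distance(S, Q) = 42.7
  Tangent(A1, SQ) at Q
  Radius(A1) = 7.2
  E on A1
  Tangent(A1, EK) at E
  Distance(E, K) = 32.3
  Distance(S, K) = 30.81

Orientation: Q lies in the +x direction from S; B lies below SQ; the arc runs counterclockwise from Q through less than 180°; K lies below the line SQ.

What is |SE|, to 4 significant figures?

37.41

S is at the origin; S and Q share the same y with |SQ| = 42.7 and Q on the +x side, so Q = (42.70, 0.000). A1 meets SQ tangentially, so BQ is at right angles to SQ, so B = Q + (0, -7.2) = (42.70, -7.200). Since BE ⟂ EK (tangency), |BK| = √(7.2² + 32.3²) = 33.09 regardless of where E sits on A1. So K lies on both circle(S, 30.81) and circle(B, 33.09); the below-SQ intersection is K = (15.79, -26.46). E is the foot of the tangent from K: E = (37.34, -2.397).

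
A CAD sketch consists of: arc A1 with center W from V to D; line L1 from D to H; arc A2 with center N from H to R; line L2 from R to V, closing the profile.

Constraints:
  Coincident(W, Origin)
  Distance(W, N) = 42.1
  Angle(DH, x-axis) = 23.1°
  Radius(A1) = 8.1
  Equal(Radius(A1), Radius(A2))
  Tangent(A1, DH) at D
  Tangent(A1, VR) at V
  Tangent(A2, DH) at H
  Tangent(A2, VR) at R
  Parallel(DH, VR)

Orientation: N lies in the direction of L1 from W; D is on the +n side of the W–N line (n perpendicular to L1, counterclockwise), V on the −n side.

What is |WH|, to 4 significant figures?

42.87

Tangency of A1 to both parallel lines with radius 8.1 puts D and V at W ± 8.1·n: D = (-3.178, 7.451), V = (3.178, -7.451). Equal radii place H and R the same way about N: H = N + 8.1·n = (35.55, 23.97), R = N − 8.1·n = (41.90, 9.067). Then |WH| = |H − W| = 42.87.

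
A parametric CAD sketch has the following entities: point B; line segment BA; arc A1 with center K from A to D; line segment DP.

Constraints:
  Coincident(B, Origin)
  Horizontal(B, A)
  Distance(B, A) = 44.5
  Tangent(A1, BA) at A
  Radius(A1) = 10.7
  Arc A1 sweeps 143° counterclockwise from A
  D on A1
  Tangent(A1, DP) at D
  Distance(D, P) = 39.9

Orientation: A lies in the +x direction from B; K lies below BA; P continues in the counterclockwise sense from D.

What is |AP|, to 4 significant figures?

50.18

B is at the origin; B and A share the same y with |BA| = 44.5 and A on the +x side, so A = (44.50, 0.000). Since A1 is tangent to BA there, KA ⟂ BA, so K = A + (0, -10.7) = (44.50, -10.70). On A1, A sits at bearing 90° from K; a 143° counterclockwise sweep puts D at bearing 233°, so D = K + 10.7·(cos 233°, sin 233°) = (38.06, -19.25). The tangent condition forces KD to be normal to DP, so DP runs along (−sin 233°, cos 233°); with |DP| = 39.9, P = (69.93, -43.26). Then |AP| = |P − A| = 50.18.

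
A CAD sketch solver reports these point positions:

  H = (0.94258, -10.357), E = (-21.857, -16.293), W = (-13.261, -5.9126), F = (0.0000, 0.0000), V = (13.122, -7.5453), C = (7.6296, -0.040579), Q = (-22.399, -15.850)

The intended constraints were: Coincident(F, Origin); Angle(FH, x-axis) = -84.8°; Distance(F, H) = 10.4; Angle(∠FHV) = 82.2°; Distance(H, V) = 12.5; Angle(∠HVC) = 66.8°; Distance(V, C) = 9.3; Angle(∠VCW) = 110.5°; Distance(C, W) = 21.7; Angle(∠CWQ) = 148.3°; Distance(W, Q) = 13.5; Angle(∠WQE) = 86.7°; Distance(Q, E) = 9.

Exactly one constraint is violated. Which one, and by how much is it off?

Distance(Q, E) = 9 — off by 8.30.

F = (0.00, 0.00) ✓; FH at -84.80° ✓; |FH| = 10.40 ✓; ∠FHV = 82.20° ✓; |HV| = 12.50 ✓; ∠HVC = 66.80° ✓; |VC| = 9.300 ✓; ∠VCW = 110.5° ✓; |CW| = 21.70 ✓; ∠CWQ = 148.3° ✓; |WQ| = 13.50 ✓; ∠WQE = 86.66° ✓; |QE| = 0.7000 ✗.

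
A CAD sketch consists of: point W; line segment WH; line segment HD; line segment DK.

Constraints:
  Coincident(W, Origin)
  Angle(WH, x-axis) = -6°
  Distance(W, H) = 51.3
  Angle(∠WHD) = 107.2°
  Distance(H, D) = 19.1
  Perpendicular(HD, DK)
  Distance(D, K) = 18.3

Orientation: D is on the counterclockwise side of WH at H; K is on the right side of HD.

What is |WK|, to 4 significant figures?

75.53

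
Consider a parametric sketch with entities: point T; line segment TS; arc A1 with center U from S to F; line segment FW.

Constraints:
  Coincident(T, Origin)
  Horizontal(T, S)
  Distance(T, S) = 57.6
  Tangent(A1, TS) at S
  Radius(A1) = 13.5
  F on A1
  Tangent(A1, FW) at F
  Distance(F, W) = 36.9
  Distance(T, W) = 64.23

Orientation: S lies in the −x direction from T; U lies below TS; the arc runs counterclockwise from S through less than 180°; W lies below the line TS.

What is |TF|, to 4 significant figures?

71.02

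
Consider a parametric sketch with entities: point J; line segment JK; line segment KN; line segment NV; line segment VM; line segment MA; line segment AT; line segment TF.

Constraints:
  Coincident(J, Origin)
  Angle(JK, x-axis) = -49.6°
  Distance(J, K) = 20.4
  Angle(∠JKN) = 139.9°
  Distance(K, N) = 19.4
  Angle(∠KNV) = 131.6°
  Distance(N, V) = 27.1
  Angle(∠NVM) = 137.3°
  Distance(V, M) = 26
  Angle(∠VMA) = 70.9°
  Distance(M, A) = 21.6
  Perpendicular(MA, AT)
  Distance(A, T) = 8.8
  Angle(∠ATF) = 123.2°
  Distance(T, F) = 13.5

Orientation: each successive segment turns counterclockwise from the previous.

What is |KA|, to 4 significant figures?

42.21

J is at the origin; JK runs at -49.6° with length 20.4, so K = (13.22, -15.54). ∠JKN = 139.9° gives KN at -9.500° from the x-axis; with |KN| = 19.4, N = (32.36, -18.74). ∠KNV = 131.6° gives NV at 38.90° from the x-axis; with |NV| = 27.1, V = (53.45, -1.720). ∠NVM = 137.3° gives VM at 81.60° from the x-axis; with |VM| = 26.0, M = (57.24, 24.00). ∠VMA = 70.9° gives MA at -169.3° from the x-axis; with |MA| = 21.6, A = (36.02, 19.99). Then |KA| = |A − K| = 42.21.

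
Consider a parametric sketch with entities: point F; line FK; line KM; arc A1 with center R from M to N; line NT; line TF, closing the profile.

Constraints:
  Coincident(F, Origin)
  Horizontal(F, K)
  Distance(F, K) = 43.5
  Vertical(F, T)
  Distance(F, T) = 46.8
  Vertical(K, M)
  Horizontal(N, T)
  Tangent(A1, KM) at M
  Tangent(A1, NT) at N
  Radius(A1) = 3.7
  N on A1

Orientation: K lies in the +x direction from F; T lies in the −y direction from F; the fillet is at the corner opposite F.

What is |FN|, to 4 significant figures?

61.44

F is at the origin; FK is horizontal with |FK| = 43.5 and K on the +x side, so K = (43.50, 0.000). FT is vertical with |FT| = 46.8 and T on the −y side, so T = (0.000, -46.80). The virtual corner opposite F is at (43.50, -46.80). Tangency of A1 to KM means the radius RM is perpendicular to KM and since A1 is tangent to NT there, RN ⟂ NT, with radius 3.7, so the center R sits 3.7 in from both sides at R = (39.80, -43.10). That places the tangent points at M = (43.50, -43.10) on KM and N = (39.80, -46.80) on NT. Then |FN| = |N − F| = 61.44.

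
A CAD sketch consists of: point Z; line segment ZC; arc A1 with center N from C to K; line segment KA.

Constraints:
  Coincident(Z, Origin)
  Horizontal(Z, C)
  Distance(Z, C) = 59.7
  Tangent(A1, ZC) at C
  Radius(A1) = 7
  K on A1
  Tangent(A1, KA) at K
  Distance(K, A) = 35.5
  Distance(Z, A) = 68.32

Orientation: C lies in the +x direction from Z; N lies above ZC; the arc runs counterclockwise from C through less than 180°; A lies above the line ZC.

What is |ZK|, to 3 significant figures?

66.9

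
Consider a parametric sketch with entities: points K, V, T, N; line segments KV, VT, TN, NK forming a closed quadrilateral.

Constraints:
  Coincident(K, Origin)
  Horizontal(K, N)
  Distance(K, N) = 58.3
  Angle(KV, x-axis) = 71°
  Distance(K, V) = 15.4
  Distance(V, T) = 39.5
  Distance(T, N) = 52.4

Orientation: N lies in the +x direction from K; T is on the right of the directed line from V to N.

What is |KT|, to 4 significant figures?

27.09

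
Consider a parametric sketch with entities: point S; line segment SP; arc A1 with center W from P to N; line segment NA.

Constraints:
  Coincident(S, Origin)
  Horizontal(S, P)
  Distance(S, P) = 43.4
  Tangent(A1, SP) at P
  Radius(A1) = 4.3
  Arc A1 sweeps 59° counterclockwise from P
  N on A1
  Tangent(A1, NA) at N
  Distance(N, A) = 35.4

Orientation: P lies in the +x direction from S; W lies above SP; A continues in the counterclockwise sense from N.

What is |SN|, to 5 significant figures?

47.132

S is at the origin; S and P share the same y with |SP| = 43.4 and P on the +x side, so P = (43.400, 0.0000). A1 meets SP tangentially, so WP is at right angles to SP, so W = P + (0, 4.3) = (43.400, 4.3000). On A1, P sits at bearing -90° from W; a 59° counterclockwise sweep puts N at bearing -31°, so N = W + 4.3·(cos -31°, sin -31°) = (47.086, 2.0853). Then |SN| = |N − S| = 47.132.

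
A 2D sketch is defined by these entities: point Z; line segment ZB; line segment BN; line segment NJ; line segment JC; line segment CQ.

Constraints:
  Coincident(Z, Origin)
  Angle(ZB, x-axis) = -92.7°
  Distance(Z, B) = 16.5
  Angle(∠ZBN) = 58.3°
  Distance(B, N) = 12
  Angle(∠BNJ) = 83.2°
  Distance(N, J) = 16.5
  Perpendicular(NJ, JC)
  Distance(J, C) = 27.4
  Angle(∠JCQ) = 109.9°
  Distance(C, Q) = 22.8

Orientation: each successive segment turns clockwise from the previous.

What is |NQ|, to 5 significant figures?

35.506

Z is at the origin; ZB runs at -92.7° with length 16.5, so B = (-0.77726, -16.482). ∠ZBN = 58.3° gives BN at 145.60° from the x-axis; with |BN| = 12.0, N = (-10.679, -9.7021). ∠BNJ = 83.2° gives NJ at 48.800° from the x-axis; with |NJ| = 16.5, J = (0.18976, 2.7128). NJ ⟂ JC, so JC runs at -41.200°; with |JC| = 27.4, C = (20.806, -15.335). ∠JCQ = 109.9° gives CQ at -111.30° from the x-axis; with |CQ| = 22.8, Q = (12.524, -36.578). Then |NQ| = |Q − N| = 35.506.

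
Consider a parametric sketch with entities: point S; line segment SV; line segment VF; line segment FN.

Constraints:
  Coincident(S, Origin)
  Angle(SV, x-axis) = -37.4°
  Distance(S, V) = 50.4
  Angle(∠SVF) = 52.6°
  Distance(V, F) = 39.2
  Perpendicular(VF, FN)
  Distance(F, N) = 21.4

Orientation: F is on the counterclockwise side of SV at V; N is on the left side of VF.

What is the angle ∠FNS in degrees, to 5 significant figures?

155.26°

S is at the origin; SV runs at -37.4° with length 50.4, so V = 50.4·(cos -37.4°, sin -37.4°) = (40.038, -30.612). ∠SVF = 52.6°, so VF runs at -37.4° + (180° − 52.6°) = 90.000° from the x-axis; with |VF| = 39.2, F = V + 39.2·(cos 90.000°, sin 90.000°) = (40.038, 8.5883). VF is perpendicular to FN; with |FN| = 21.4 on the left of VF, N = F + 21.4·(-1.0000, 6.1232e-17) = (18.638, 8.5883). Then cos ∠FNS = NF·NS / (|NF||NS|), giving 155.26°.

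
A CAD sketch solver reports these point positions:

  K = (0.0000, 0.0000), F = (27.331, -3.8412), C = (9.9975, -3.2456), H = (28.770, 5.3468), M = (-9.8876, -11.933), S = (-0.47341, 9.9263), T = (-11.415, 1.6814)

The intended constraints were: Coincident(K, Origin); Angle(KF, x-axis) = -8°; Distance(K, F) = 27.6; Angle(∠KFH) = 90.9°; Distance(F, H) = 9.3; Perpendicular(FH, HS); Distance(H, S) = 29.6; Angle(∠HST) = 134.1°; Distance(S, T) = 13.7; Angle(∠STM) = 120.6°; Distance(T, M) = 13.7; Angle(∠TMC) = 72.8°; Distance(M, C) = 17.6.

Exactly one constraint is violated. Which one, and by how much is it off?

Distance(M, C) = 17.6 — off by 4.10.

K = (0.00, 0.00) ✓; KF at -8.000° ✓; |KF| = 27.60 ✓; ∠KFH = 90.90° ✓; |FH| = 9.300 ✓; ∠(FH, HS) = 90.00° ✓; |HS| = 29.60 ✓; ∠HST = 134.1° ✓; |ST| = 13.70 ✓; ∠STM = 120.6° ✓; |TM| = 13.70 ✓; ∠TMC = 72.80° ✓; |MC| = 21.70 ✗.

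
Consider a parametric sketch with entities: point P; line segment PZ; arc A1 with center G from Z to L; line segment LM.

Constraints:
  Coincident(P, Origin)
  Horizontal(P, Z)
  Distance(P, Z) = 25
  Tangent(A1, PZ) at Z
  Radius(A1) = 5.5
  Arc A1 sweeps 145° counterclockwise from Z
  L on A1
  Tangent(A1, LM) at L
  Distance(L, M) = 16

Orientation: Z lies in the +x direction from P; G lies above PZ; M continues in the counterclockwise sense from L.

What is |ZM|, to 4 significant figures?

21.61

On A1, Z sits at bearing -90° from G; a 145° counterclockwise sweep puts L at bearing 55°, so L = G + 5.5·(cos 55°, sin 55°) = (28.15, 10.01). Tangency of A1 to LM means the radius GL is perpendicular to LM, so LM runs along (−sin 55°, cos 55°); with |LM| = 16.0, M = (15.05, 19.18). Then |ZM| = |M − Z| = 21.61.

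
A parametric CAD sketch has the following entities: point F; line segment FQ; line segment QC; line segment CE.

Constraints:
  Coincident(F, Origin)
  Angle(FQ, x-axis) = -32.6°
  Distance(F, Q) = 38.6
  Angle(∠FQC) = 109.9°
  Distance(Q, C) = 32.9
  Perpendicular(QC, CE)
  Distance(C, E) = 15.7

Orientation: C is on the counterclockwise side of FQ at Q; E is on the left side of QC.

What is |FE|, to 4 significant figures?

50.44

∠FQC = 109.9°, so QC runs at -32.6° + (180° − 109.9°) = 37.50° from the x-axis; with |QC| = 32.9, C = Q + 32.9·(cos 37.50°, sin 37.50°) = (58.62, -0.7683). QC is perpendicular to CE; with |CE| = 15.7 on the left of QC, E = C + 15.7·(-0.6088, 0.7934) = (49.06, 11.69). Then |FE| = |E − F| = 50.44.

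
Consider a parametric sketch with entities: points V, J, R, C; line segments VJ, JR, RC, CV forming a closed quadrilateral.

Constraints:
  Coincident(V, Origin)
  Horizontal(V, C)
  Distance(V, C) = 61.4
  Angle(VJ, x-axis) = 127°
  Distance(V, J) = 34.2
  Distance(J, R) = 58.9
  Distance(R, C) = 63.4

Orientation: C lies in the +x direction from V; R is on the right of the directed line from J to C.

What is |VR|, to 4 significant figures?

26.60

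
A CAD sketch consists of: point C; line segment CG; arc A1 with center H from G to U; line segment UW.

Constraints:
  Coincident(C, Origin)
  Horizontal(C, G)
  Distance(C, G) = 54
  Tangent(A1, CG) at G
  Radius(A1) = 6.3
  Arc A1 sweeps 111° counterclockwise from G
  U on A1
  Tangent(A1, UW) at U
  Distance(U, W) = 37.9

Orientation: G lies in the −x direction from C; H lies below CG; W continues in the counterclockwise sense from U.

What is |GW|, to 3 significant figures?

44.6

C is at the origin; CG is horizontal with |CG| = 54.0 and G on the −x side, so G = (-54.0, 0.00). A1 meets CG tangentially, so HG is at right angles to CG, so H = G + (0, -6.3) = (-54.0, -6.30). On A1, G sits at bearing 90° from H; a 111° counterclockwise sweep puts U at bearing 201°, so U = H + 6.3·(cos 201°, sin 201°) = (-59.9, -8.56). Tangency of A1 to UW means the radius HU is perpendicular to UW, so UW runs along (−sin 201°, cos 201°); with |UW| = 37.9, W = (-46.3, -43.9). Then |GW| = |W − G| = 44.6.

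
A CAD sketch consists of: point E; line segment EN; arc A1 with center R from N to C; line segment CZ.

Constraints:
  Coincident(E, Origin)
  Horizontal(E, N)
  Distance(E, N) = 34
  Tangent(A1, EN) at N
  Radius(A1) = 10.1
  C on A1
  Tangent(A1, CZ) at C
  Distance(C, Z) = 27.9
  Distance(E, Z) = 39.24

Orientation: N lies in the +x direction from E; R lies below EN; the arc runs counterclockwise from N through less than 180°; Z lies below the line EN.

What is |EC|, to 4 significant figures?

25.39

Checks: E = (0.00, 0.00) ✓; |RC| = 10.10 ✓; ∠(RC, CZ) = 90.00° ✓; |CZ| = 27.90 ✓; |EZ| = 39.24 ✓.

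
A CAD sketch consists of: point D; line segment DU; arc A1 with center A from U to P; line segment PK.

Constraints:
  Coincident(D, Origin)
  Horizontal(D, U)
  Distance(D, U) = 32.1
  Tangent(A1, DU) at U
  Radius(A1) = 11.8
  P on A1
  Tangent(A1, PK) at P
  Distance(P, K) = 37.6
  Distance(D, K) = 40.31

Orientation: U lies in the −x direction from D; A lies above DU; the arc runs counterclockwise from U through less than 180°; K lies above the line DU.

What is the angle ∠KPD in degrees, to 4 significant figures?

79.93°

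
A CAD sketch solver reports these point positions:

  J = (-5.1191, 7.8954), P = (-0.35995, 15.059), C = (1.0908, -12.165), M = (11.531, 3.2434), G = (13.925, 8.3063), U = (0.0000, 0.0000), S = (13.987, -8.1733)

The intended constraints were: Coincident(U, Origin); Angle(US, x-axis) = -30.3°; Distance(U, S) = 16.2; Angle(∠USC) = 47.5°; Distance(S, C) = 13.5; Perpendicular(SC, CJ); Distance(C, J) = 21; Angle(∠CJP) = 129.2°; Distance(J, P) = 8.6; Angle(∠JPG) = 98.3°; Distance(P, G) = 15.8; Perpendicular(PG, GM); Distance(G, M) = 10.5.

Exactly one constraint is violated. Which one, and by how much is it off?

Distance(G, M) = 10.5 — off by 4.90.

U = (0.00, 0.00) ✓; US at -30.30° ✓; |US| = 16.20 ✓; ∠USC = 47.50° ✓; |SC| = 13.50 ✓; ∠(SC, CJ) = 90.00° ✓; |CJ| = 21.00 ✓; ∠CJP = 129.2° ✓; |JP| = 8.600 ✓; ∠JPG = 98.30° ✓; |PG| = 15.80 ✓; ∠(PG, GM) = 90.01° ✓; |GM| = 5.600 ✗.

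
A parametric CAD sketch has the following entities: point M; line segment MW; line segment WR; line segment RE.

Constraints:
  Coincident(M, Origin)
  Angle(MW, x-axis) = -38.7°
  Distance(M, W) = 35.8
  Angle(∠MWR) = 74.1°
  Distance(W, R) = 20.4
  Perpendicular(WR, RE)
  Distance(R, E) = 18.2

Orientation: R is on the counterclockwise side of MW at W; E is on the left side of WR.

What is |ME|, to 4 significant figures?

19.38

∠MWR = 74.1°, so WR runs at -38.7° + (180° − 74.1°) = 67.20° from the x-axis; with |WR| = 20.4, R = W + 20.4·(cos 67.20°, sin 67.20°) = (35.84, -3.578). The perpendicularity gives RE at right angles to WR; with |RE| = 18.2 on the left of WR, E = R + 18.2·(-0.9219, 0.3875) = (19.07, 3.475). Then |ME| = |E − M| = 19.38.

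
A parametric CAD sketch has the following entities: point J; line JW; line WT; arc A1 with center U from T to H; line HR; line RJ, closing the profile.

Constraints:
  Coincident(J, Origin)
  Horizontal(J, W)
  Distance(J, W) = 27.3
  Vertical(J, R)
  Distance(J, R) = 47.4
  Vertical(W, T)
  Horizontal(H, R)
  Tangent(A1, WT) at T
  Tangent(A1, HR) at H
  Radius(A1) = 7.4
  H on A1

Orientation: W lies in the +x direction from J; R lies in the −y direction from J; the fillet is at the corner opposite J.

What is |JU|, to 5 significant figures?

44.677

J is at the origin; J and W share the same y with |JW| = 27.3 and W on the +x side, so W = (27.300, 0.0000). J and R share the same x with |JR| = 47.4 and R on the −y side, so R = (0.0000, -47.400). The virtual corner opposite J is at (27.300, -47.400). A1 meets WT tangentially, so UT is at right angles to WT and since A1 is tangent to HR there, UH ⟂ HR, with radius 7.4, so the center U sits 7.4 in from both sides at U = (19.900, -40.000). Then |JU| = |U − J| = 44.677.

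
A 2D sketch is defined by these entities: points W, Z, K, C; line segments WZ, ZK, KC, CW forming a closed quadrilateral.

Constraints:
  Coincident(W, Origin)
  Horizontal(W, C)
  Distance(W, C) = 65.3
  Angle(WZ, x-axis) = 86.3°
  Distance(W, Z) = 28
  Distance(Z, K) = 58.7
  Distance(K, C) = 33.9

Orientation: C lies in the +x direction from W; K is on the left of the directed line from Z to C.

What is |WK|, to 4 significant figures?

68.94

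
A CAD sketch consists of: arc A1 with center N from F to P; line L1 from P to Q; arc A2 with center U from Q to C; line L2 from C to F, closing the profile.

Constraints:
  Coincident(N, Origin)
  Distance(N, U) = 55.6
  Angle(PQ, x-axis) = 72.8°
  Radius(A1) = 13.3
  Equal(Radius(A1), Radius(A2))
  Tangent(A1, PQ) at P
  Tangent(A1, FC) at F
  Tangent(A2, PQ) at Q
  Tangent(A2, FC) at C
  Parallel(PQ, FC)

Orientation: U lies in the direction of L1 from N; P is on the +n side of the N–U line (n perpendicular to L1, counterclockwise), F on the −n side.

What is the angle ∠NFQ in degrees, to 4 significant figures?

64.43°

Tangency of A1 to both parallel lines with radius 13.3 puts P and F at N ± 13.3·n: P = (-12.71, 3.933), F = (12.71, -3.933). Equal radii place Q and C the same way about U: Q = U + 13.3·n = (3.736, 57.05), C = U − 13.3·n = (29.15, 49.18). Then cos ∠NFQ = FN·FQ / (|FN||FQ|), giving 64.43°.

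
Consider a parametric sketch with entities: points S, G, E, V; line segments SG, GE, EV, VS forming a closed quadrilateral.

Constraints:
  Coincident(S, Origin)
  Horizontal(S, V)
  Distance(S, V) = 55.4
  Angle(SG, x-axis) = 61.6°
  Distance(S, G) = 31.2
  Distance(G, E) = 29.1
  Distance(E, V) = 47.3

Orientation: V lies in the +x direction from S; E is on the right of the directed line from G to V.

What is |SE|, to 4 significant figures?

8.154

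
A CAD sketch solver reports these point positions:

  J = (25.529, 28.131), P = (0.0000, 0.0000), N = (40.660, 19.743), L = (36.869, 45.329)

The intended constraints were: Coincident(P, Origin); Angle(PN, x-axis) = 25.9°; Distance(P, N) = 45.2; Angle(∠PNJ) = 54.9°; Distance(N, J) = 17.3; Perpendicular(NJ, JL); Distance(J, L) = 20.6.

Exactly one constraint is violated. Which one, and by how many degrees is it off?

Perpendicular(NJ, JL) — off by 4.40°.

P = (0.00, 0.00) ✓; PN at 25.90° ✓; |PN| = 45.20 ✓; ∠PNJ = 54.90° ✓; |NJ| = 17.30 ✓; ∠(NJ, JL) = 94.40° ✗; |JL| = 20.60 ✓.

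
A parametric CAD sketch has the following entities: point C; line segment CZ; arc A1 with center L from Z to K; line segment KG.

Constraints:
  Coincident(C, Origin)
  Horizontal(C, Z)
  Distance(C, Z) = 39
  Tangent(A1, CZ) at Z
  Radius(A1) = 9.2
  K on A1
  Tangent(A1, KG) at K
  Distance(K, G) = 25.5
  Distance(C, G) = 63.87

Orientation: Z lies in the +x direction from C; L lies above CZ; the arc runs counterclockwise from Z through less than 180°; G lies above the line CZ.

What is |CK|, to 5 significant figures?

48.024

Checks: |LK| = 9.200 ✓; ∠(LK, KG) = 90.00° ✓; |KG| = 25.50 ✓; |CG| = 63.87 ✓.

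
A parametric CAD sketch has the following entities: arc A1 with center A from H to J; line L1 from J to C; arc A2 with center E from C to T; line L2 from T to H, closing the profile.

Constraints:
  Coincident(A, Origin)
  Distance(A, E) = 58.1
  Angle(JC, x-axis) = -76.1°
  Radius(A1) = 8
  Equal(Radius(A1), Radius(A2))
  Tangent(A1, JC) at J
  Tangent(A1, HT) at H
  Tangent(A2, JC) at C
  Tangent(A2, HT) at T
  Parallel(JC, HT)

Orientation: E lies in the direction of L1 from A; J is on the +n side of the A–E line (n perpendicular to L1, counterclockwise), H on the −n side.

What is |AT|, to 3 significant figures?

58.6

The slot axis is L1's direction at -76.1°, so u = (cos -76.1°, sin -76.1°) = (0.240, -0.971) and n = (−sin -76.1°, cos -76.1°) = (0.971, 0.240). A is at the origin and E lies 58.1 along u from A, so E = 58.1·u = (14.0, -56.4). Tangency of A1 to both parallel lines with radius 8.0 puts J and H at A ± 8.0·n: J = (7.77, 1.92), H = (-7.77, -1.92). Equal radii place C and T the same way about E: C = E + 8.0·n = (21.7, -54.5), T = E − 8.0·n = (6.19, -58.3). Then |AT| = |T − A| = 58.6.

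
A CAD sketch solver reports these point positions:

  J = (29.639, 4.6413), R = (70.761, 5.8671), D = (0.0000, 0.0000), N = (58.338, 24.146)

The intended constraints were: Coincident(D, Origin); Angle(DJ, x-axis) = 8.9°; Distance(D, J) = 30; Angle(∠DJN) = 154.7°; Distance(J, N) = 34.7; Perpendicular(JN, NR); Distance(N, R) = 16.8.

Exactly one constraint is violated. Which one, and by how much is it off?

Distance(N, R) = 16.8 — off by 5.30.

D = (0.00, 0.00) ✓; DJ at 8.900° ✓; |DJ| = 30.00 ✓; ∠DJN = 154.7° ✓; |JN| = 34.70 ✓; ∠(JN, NR) = 90.00° ✓; |NR| = 22.10 ✗.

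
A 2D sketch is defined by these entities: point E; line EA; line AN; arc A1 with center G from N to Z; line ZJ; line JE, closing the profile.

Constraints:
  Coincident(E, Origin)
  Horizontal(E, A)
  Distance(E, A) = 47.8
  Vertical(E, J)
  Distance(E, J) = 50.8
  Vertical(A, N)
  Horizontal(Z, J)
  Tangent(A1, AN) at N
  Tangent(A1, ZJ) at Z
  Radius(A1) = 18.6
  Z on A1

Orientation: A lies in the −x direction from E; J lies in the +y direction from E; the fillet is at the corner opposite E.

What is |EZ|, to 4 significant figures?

58.59

The virtual corner opposite E is at (-47.80, 50.80). Since A1 is tangent to AN there, GN ⟂ AN and A1 meets ZJ tangentially, so GZ is at right angles to ZJ, with radius 18.6, so the center G sits 18.6 in from both sides at G = (-29.20, 32.20). That places the tangent points at N = (-47.80, 32.20) on AN and Z = (-29.20, 50.80) on ZJ. Then |EZ| = |Z − E| = 58.59.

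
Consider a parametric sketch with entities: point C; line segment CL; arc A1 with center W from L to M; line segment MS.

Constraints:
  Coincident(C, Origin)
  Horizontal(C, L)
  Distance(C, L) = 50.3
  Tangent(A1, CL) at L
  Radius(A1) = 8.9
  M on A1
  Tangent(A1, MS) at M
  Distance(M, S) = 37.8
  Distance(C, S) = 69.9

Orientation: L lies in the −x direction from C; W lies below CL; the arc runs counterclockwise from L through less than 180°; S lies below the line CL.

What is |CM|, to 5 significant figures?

59.976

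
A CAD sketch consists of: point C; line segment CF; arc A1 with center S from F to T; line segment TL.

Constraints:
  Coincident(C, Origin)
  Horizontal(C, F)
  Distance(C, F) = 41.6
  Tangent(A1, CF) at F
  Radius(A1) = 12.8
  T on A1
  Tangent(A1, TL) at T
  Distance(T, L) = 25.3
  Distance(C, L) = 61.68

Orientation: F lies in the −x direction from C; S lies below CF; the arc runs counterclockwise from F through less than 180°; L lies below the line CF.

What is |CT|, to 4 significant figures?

56.32

C is at the origin; CF is horizontal with |CF| = 41.6 and F on the −x side, so F = (-41.60, 0.000). Tangency of A1 to CF means the radius SF is perpendicular to CF, so S = F + (0, -12.8) = (-41.60, -12.80). Since ST ⟂ TL (tangency), |SL| = √(12.8² + 25.3²) = 28.35 regardless of where T sits on A1. So L lies on both circle(C, 61.68) and circle(S, 28.35); the below-CF intersection is L = (-46.29, -40.76). T is the foot of the tangent from L: T = (-53.82, -16.61).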